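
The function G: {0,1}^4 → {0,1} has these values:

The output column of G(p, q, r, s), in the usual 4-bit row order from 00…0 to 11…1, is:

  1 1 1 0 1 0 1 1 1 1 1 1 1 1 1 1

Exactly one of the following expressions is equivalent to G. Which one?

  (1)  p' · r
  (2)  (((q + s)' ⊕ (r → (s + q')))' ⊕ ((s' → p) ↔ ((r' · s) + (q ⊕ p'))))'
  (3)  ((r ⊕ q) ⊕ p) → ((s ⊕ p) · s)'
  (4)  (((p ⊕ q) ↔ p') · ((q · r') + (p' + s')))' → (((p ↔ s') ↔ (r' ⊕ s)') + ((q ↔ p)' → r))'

(1): at (0,0,0,0) it gives 0, but G = 1 — eliminated.
(2): at (0,0,0,0) it gives 0, but G = 1 — eliminated.
(4): at (0,0,0,0) it gives 0, but G = 1 — eliminated.
(3) is the remaining candidate, and it agrees with G on all 16 inputs.

3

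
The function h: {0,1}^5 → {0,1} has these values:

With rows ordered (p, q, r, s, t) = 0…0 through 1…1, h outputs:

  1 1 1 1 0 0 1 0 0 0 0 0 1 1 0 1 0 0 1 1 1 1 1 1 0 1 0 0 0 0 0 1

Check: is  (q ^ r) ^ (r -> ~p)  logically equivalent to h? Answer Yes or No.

No

Check the formula against h row by row:
  p=0, q=0, r=0, s=0, t=0: formula gives 1, h = 1 ✓
  p=0, q=0, r=0, s=0, t=1: formula gives 1, h = 1 ✓
  p=0, q=0, r=0, s=1, t=0: formula gives 1, h = 1 ✓
  p=0, q=0, r=0, s=1, t=1: formula gives 1, h = 1 ✓
  …
  p=0, q=0, r=1, s=1, t=0: formula gives 0, but h = 1 ✗
A single disagreement suffices: at (0,0,1,1,0) they differ, so the formula does not compute h.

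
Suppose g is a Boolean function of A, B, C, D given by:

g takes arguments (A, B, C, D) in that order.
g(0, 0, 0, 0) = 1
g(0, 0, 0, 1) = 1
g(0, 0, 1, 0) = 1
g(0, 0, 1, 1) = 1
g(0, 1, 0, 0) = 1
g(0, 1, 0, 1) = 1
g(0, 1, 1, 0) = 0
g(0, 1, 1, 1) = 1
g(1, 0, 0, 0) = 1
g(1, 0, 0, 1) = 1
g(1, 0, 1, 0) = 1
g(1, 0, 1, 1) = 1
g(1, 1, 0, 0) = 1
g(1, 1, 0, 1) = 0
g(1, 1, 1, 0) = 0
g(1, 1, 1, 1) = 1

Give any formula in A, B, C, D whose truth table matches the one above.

g(A, B, C, D) = not (((((not A and B) and C) and not D) or (((A and B) and not C) and D)) or (((A and B) and C) and not D))

g is 0 on only 3 rows — (0,1,1,0), (1,1,0,1), (1,1,1,0). Writing each as a minterm (¬A·B·C·¬D, A·B·¬C·D, A·B·C·¬D) and OR-ing them characterizes exactly where g=0, so g is the negation of that disjunction.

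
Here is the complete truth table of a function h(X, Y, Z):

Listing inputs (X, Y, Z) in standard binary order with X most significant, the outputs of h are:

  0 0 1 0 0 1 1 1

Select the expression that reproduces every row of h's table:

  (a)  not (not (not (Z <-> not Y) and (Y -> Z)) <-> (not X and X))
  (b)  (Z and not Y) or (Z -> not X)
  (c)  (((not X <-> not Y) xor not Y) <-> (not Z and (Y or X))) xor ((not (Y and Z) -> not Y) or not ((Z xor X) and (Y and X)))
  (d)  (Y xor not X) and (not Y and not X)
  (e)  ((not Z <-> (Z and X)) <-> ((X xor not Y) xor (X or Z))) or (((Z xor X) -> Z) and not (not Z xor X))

c

(a) disagrees with h on (0,0,1) (formula → 1, table → 0); rule it out.
(b) disagrees with h on (0,0,0) (formula → 1, table → 0); rule it out.
(d) disagrees with h on (0,0,0) (formula → 1, table → 0); rule it out.
(e) disagrees with h on (0,0,1) (formula → 1, table → 0); rule it out.
(c) is the remaining candidate, and it agrees with h on all 8 inputs.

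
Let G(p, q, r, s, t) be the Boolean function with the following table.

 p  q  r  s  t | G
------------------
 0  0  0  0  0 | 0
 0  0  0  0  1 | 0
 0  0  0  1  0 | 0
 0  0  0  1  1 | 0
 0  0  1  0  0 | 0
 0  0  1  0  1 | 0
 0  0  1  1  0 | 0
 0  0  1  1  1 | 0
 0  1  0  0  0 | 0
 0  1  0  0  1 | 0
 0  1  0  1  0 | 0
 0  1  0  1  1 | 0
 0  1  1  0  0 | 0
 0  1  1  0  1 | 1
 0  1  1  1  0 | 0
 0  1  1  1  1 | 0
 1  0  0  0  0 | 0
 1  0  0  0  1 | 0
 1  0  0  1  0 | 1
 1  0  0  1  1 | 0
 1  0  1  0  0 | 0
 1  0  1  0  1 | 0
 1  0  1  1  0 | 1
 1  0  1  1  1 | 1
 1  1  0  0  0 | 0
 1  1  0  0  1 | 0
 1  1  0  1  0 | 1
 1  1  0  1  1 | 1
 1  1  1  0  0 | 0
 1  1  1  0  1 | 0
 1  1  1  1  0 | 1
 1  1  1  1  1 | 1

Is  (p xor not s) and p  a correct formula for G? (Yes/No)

No

Evaluate (p xor not s) and p on each row and compare to G:
  p=0, q=0, r=0, s=0, t=0: formula gives 0, G = 0 ✓
  p=0, q=0, r=0, s=0, t=1: formula gives 0, G = 0 ✓
  p=0, q=0, r=0, s=1, t=0: formula gives 0, G = 0 ✓
  p=0, q=0, r=0, s=1, t=1: formula gives 0, G = 0 ✓
  …
  p=0, q=1, r=1, s=0, t=1: formula gives 0, but G = 1 ✗
Row (0,1,1,0,1) is a counterexample, so the formula is not equivalent to G.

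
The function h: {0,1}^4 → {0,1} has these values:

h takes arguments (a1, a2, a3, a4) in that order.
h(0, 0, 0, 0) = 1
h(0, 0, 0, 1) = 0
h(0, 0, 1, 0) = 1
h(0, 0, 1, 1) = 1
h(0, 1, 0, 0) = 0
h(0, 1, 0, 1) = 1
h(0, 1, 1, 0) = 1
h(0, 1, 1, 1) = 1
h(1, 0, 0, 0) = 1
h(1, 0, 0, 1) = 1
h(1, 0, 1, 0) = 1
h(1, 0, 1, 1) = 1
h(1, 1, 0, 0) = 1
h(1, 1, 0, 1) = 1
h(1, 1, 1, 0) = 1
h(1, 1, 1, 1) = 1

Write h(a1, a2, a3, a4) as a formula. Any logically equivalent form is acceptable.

h(a1, a2, a3, a4) = ¬((((¬a1 ∧ ¬a2) ∧ ¬a3) ∧ a4) ∨ (((¬a1 ∧ a2) ∧ ¬a3) ∧ ¬a4))

There are just 2 zero rows: (0,0,0,1), (0,1,0,0). Their minterms are ¬a1·¬a2·¬a3·a4, ¬a1·a2·¬a3·¬a4; the OR of those covers precisely the 0-outputs, and negating it yields h.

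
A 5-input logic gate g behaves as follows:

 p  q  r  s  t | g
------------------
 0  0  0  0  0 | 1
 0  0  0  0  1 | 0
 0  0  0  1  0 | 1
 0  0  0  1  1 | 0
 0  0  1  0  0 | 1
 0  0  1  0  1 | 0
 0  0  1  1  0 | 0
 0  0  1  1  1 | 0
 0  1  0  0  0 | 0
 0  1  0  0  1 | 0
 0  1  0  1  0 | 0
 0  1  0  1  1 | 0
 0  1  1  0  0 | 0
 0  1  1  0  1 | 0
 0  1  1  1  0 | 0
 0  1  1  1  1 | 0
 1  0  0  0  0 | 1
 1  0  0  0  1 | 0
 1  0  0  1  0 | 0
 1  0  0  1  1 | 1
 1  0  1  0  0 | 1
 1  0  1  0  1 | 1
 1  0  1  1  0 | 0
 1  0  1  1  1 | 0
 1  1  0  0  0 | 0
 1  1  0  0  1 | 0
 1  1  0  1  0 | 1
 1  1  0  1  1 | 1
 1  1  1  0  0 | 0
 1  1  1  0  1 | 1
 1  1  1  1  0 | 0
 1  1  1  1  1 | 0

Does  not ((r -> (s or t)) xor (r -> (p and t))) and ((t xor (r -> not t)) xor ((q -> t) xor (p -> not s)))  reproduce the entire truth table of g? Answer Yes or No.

Yes

Check the formula against g row by row:
  p=0, q=0, r=0, s=0, t=0: formula gives 1, g = 1 ✓
  p=0, q=0, r=0, s=0, t=1: formula gives 0, g = 0 ✓
  p=0, q=0, r=0, s=1, t=0: formula gives 1, g = 1 ✓
  p=0, q=0, r=0, s=1, t=1: formula gives 0, g = 0 ✓
  …and likewise for the remaining 28 rows.
No disagreement on any input; they are logically equivalent.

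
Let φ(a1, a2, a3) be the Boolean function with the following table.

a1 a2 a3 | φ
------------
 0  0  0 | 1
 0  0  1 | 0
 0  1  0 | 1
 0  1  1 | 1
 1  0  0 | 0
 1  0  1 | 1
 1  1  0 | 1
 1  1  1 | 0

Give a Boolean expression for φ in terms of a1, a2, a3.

The 0-rows are (0,0,1), (1,0,0), (1,1,1). Take each as a conjunction (¬a1·¬a2·a3, a1·¬a2·¬a3, a1·a2·a3), form their disjunction, and complement — that gives a formula that is 1 everywhere φ is.

φ(a1, a2, a3) = ((((a1' · a2') · a3) + ((a1 · a2') · a3')) + ((a1 · a2) · a3))'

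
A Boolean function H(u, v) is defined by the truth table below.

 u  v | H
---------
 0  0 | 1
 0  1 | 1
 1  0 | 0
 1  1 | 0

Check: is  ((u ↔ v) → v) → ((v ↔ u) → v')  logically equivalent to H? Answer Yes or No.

Evaluate ((u ↔ v) → v) → ((v ↔ u) → v') on each row and compare to H:
  u=0, v=0: formula gives 1, H = 1 ✓
  u=0, v=1: formula gives 1, H = 1 ✓
  u=1, v=0: formula gives 1, but H = 0 ✗
Row (1,0) is a counterexample, so the formula is not equivalent to H.

No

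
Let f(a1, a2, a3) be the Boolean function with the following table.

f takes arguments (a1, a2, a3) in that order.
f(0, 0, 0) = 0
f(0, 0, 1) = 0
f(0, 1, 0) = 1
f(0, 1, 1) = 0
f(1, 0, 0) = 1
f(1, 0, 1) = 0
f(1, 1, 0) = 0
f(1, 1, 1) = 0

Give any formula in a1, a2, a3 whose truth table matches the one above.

f(a1, a2, a3) = ((not a1 and a2) and not a3) or ((a1 and not a2) and not a3)

Collect the rows where f=1 — (0,1,0), (1,0,0) — and write one minterm per row: ¬a1·a2·¬a3, a1·¬a2·¬a3. Their union (logical OR) reproduces the table exactly.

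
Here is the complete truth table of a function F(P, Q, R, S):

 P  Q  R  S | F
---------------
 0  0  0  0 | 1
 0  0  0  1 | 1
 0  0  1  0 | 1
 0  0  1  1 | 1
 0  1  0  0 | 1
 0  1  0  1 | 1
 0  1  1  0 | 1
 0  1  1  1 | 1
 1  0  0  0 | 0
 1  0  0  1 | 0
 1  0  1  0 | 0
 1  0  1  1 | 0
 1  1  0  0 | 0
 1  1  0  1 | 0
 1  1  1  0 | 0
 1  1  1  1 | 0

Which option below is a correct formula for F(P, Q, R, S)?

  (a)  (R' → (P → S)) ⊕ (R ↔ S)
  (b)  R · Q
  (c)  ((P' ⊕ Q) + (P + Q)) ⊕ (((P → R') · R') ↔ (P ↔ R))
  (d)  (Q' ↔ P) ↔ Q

(a): at (0,0,0,0) it gives 0, but F = 1 — eliminated.
(b): at (0,0,0,0) it gives 0, but F = 1 — eliminated.
(c): at (0,0,0,0) it gives 0, but F = 1 — eliminated.
(d) is the remaining candidate, and it agrees with F on all 16 inputs.

d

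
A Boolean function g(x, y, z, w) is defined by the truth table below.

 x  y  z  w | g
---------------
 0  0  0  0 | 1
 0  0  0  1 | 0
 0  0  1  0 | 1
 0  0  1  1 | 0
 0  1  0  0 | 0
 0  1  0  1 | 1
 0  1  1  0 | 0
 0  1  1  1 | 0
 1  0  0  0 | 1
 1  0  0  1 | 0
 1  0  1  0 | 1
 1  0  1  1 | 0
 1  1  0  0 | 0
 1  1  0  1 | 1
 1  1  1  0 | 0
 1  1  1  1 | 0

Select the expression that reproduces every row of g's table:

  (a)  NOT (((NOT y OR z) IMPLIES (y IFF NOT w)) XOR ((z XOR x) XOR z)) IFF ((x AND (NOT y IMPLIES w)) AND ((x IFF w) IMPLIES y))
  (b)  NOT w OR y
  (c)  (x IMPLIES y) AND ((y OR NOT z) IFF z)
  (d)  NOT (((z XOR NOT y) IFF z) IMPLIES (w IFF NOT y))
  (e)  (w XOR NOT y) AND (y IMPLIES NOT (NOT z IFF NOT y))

e

(a) fails at (0,0,0,0): the formula yields 0, g is 1.
(b) fails at (0,1,0,0): the formula yields 1, g is 0.
(c) fails at (0,0,0,0): the formula yields 0, g is 1.
(d) fails at (0,0,0,0): the formula yields 0, g is 1.
Only (e) survives; checking it on all 16 rows confirms it matches g.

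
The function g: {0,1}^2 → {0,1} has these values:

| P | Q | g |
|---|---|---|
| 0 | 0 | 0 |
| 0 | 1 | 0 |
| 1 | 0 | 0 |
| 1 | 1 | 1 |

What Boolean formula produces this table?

g(P, Q) = P AND Q

The output is 1 only when every input is 1 — the AND of all inputs.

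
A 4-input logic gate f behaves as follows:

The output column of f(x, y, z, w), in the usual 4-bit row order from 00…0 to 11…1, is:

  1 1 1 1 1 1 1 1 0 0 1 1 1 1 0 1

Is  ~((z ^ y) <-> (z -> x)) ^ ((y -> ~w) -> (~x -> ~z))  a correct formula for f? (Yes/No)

Check the formula against f row by row:
  x=0, y=0, z=0, w=0: formula gives 0, but f = 1 ✗
A single disagreement suffices: at (0,0,0,0) they differ, so the formula does not compute f.

No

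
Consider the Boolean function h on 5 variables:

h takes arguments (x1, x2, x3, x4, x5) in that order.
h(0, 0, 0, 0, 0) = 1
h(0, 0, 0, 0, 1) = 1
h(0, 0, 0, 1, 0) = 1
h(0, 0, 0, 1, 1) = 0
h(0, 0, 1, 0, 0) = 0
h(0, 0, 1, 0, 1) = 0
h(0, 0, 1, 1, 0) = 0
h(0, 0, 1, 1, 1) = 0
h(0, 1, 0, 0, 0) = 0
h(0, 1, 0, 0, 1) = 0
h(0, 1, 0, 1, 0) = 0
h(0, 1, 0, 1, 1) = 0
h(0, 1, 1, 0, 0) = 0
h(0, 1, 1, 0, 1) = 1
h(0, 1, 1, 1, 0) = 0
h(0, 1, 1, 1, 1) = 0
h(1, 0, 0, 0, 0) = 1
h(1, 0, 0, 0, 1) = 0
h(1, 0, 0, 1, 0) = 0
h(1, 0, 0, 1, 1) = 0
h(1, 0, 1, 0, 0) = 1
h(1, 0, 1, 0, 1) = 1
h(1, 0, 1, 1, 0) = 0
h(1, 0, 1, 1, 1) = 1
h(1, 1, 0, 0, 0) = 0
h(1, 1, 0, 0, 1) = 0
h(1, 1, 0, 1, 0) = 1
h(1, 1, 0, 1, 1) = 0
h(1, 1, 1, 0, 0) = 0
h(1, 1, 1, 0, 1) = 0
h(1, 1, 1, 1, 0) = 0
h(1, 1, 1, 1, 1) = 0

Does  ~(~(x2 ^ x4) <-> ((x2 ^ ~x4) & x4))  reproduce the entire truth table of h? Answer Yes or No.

Evaluate ~(~(x2 ^ x4) <-> ((x2 ^ ~x4) & x4)) on each row and compare to h:
  x1=0, x2=0, x3=0, x4=0, x5=0: formula gives 1, h = 1 ✓
  x1=0, x2=0, x3=0, x4=0, x5=1: formula gives 1, h = 1 ✓
  x1=0, x2=0, x3=0, x4=1, x5=0: formula gives 0, but h = 1 ✗
Since they disagree at (0,0,0,1,0), the expression is not a correct formula for h.

No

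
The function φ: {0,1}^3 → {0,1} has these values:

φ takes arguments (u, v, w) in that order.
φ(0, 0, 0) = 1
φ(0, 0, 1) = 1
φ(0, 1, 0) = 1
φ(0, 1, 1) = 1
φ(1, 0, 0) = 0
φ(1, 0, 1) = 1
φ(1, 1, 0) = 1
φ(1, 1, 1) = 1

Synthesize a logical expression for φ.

Only row (1,0,0) gives 0. So φ is 1 everywhere except there — the complement of the minterm u·¬v·¬w.

φ(u, v, w) = ~((u & ~v) & ~w)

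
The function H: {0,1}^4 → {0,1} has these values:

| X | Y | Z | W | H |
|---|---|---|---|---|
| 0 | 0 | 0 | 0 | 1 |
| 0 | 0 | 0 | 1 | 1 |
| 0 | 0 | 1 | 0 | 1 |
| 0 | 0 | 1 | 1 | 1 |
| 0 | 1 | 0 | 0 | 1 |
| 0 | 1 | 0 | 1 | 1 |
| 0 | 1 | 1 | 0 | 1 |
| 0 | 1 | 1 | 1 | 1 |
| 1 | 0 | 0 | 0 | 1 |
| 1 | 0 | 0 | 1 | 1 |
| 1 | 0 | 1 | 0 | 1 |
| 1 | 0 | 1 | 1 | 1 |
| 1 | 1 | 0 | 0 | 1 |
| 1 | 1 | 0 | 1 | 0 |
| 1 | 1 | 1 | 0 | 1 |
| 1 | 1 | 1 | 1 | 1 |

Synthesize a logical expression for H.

Only row (1,1,0,1) gives 0. So H is 1 everywhere except there — the complement of the minterm X·Y·¬Z·W.

H(X, Y, Z, W) = (((X · Y) · Z') · W)'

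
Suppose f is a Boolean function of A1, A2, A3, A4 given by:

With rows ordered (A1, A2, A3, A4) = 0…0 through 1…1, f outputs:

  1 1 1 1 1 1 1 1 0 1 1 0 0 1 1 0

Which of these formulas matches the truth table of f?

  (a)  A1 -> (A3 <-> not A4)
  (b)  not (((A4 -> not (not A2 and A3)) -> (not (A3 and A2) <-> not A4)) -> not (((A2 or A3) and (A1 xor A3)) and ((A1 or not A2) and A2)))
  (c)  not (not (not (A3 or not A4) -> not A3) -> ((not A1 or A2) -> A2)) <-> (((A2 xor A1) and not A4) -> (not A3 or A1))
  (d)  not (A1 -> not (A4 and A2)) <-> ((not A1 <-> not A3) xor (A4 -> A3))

a

(b) disagrees with f on (0,0,0,0) (formula → 0, table → 1); rule it out.
(c) disagrees with f on (0,0,0,0) (formula → 0, table → 1); rule it out.
(d) disagrees with f on (0,0,0,1) (formula → 0, table → 1); rule it out.
(a) is the remaining candidate, and it agrees with f on all 16 inputs.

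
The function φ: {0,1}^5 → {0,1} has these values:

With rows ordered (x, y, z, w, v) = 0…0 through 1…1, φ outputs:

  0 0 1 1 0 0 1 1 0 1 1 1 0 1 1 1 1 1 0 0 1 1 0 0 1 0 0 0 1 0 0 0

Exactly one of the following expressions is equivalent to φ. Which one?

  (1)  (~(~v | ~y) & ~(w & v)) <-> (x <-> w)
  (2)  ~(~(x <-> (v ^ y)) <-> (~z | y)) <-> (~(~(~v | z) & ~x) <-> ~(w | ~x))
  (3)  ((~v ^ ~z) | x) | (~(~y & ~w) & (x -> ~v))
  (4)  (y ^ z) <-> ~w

(2) disagrees with φ on (0,0,0,1,0) (formula → 0, table → 1); rule it out.
(3) disagrees with φ on (0,0,0,0,1) (formula → 1, table → 0); rule it out.
(4) disagrees with φ on (0,0,1,0,0) (formula → 1, table → 0); rule it out.
(1) is the remaining candidate, and it agrees with φ on all 32 inputs.

1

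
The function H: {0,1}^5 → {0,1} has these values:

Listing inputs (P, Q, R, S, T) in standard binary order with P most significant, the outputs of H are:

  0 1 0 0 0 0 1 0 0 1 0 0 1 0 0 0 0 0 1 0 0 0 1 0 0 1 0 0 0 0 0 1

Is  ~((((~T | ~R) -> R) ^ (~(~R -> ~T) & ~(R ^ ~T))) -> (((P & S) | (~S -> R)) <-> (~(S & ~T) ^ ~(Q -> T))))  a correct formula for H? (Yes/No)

Test each input against both H and the formula:
  P=0, Q=0, R=0, S=0, T=0: formula gives 0, H = 0 ✓
  P=0, Q=0, R=0, S=0, T=1: formula gives 1, H = 1 ✓
  P=0, Q=0, R=0, S=1, T=0: formula gives 0, H = 0 ✓
  P=0, Q=0, R=0, S=1, T=1: formula gives 0, H = 0 ✓
  …
  P=1, Q=0, R=0, S=0, T=1: formula gives 1, but H = 0 ✗
A single disagreement suffices: at (1,0,0,0,1) they differ, so the formula does not compute H.

No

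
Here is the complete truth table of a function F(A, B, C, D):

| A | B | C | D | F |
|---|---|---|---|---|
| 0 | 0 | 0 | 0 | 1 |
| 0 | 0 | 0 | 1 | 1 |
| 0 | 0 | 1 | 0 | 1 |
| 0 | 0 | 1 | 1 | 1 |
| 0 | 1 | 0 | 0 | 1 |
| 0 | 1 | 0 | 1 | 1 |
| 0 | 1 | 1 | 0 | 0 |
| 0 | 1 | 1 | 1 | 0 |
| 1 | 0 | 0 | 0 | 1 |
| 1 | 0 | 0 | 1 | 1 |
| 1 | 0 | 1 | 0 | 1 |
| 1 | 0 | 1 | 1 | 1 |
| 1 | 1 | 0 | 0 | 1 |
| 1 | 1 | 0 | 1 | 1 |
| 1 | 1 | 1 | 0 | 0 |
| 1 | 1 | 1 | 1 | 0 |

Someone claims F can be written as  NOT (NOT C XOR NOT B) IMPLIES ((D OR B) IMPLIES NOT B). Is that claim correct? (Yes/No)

Evaluate NOT (NOT C XOR NOT B) IMPLIES ((D OR B) IMPLIES NOT B) on each row and compare to F:
  A=0, B=0, C=0, D=0: formula gives 1, F = 1 ✓
  A=0, B=0, C=0, D=1: formula gives 1, F = 1 ✓
  A=0, B=0, C=1, D=0: formula gives 1, F = 1 ✓
  A=0, B=0, C=1, D=1: formula gives 1, F = 1 ✓
  … (the remaining 12 rows also agree.)
All 16 rows match — the expression computes F exactly.

Yes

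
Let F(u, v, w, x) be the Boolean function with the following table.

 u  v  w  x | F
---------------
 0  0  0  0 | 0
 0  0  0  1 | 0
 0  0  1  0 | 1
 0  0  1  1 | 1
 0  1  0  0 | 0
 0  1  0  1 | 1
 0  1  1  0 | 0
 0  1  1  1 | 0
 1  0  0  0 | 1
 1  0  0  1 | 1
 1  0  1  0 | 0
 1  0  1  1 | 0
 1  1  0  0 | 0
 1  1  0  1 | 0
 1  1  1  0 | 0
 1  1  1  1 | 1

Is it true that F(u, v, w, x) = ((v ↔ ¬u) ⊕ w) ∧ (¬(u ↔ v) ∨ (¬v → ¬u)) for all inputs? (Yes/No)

Evaluate ((v ↔ ¬u) ⊕ w) ∧ (¬(u ↔ v) ∨ (¬v → ¬u)) on each row and compare to F:
  u=0, v=0, w=0, x=0: formula gives 0, F = 0 ✓
  u=0, v=0, w=0, x=1: formula gives 0, F = 0 ✓
  u=0, v=0, w=1, x=0: formula gives 1, F = 1 ✓
  u=0, v=0, w=1, x=1: formula gives 1, F = 1 ✓
  u=0, v=1, w=0, x=0: formula gives 1, but F = 0 ✗
Since they disagree at (0,1,0,0), the expression is not a correct formula for F.

No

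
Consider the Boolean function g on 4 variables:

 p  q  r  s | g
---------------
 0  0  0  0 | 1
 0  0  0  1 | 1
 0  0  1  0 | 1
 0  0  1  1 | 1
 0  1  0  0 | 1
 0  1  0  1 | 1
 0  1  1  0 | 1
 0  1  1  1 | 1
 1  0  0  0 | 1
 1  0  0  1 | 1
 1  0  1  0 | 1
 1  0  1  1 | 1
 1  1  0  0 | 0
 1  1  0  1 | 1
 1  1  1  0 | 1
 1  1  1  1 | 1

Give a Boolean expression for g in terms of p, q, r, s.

g(p, q, r, s) = ¬(((p ∧ q) ∧ ¬r) ∧ ¬s)

g is 0 on exactly one input, (1,1,0,0), whose minterm is p·q·¬r·¬s. So g is the negation of that single conjunction.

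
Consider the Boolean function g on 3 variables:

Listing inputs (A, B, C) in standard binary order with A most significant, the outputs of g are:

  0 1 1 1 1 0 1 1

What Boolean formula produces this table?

The 0-rows are (0,0,0), (1,0,1). Take each as a conjunction (¬A·¬B·¬C, A·¬B·C), form their disjunction, and complement — that gives a formula that is 1 everywhere g is.

g(A, B, C) = (((A' · B') · C') + ((A · B') · C))'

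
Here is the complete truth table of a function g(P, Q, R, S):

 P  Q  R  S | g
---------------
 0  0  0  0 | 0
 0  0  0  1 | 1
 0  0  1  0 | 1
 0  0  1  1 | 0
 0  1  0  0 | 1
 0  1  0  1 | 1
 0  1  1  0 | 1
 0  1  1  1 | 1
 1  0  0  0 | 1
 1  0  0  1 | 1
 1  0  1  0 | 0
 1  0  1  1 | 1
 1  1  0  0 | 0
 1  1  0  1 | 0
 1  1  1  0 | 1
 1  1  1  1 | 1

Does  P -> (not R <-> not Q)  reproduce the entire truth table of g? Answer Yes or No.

Check the formula against g row by row:
  P=0, Q=0, R=0, S=0: formula gives 1, but g = 0 ✗
Since they disagree at (0,0,0,0), the expression is not a correct formula for g.

No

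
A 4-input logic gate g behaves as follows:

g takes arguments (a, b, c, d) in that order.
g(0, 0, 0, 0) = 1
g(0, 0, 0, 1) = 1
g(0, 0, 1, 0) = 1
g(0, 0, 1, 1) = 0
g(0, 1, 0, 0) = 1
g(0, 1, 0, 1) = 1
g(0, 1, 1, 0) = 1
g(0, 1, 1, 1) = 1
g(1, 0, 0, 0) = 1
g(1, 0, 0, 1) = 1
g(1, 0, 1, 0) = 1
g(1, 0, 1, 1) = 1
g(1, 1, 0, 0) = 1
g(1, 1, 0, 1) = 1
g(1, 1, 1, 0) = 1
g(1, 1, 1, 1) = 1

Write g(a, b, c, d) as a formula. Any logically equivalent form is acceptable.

g is 0 on exactly one input, (0,0,1,1), whose minterm is ¬a·¬b·c·d. So g is the negation of that single conjunction.

g(a, b, c, d) = ¬(((¬a ∧ ¬b) ∧ c) ∧ d)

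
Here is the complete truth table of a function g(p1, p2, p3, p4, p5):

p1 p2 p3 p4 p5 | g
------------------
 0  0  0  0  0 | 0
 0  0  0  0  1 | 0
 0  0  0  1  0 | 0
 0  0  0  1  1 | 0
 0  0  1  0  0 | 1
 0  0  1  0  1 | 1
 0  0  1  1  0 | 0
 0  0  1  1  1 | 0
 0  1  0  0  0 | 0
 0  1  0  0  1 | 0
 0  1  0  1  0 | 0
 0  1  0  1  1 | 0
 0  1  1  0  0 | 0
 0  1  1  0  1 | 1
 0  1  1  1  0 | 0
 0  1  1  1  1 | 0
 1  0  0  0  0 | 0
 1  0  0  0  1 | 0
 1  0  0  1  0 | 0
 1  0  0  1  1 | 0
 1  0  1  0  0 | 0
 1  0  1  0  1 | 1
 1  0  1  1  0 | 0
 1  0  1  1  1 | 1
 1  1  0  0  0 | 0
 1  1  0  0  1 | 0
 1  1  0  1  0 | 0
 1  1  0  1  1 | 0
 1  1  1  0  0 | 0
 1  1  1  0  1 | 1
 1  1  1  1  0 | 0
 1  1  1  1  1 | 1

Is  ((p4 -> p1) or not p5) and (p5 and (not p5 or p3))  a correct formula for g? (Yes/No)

Check the formula against g row by row:
  p1=0, p2=0, p3=0, p4=0, p5=0: formula gives 0, g = 0 ✓
  p1=0, p2=0, p3=0, p4=0, p5=1: formula gives 0, g = 0 ✓
  p1=0, p2=0, p3=0, p4=1, p5=0: formula gives 0, g = 0 ✓
  p1=0, p2=0, p3=0, p4=1, p5=1: formula gives 0, g = 0 ✓
  p1=0, p2=0, p3=1, p4=0, p5=0: formula gives 0, but g = 1 ✗
Since they disagree at (0,0,1,0,0), the expression is not a correct formula for g.

No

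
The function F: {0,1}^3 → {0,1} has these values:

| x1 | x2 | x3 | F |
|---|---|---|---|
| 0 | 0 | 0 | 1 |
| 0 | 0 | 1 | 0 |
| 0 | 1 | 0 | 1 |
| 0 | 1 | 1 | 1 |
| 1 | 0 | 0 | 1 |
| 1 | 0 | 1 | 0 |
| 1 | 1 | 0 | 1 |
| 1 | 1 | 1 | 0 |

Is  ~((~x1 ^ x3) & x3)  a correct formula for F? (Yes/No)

Check the formula against F row by row:
  x1=0, x2=0, x3=0: formula gives 1, F = 1 ✓
  x1=0, x2=0, x3=1: formula gives 1, but F = 0 ✗
Since they disagree at (0,0,1), the expression is not a correct formula for F.

No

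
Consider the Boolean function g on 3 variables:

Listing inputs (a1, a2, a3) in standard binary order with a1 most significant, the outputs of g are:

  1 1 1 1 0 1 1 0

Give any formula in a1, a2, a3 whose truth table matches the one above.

g(a1, a2, a3) = not (((a1 and not a2) and not a3) or ((a1 and a2) and a3))

g is 0 on only 2 rows — (1,0,0), (1,1,1). Writing each as a minterm (a1·¬a2·¬a3, a1·a2·a3) and OR-ing them characterizes exactly where g=0, so g is the negation of that disjunction.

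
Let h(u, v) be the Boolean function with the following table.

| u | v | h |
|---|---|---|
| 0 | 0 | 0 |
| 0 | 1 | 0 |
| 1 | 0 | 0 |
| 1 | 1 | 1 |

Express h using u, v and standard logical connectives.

h(u, v) = u & v

The output is 1 only when every input is 1 — the AND of all inputs.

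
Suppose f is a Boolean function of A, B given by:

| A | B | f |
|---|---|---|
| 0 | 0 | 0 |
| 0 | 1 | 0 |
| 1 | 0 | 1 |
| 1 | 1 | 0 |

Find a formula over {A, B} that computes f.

f(A, B) = A AND NOT B

f is 1 on exactly one input, (1,0), whose minterm is A·¬B. So f is just that conjunction.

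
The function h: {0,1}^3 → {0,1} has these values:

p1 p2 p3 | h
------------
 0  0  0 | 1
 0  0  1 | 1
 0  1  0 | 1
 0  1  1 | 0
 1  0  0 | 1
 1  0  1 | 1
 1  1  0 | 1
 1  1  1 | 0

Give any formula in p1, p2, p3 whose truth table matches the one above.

h is 0 on only 2 rows — (0,1,1), (1,1,1). Writing each as a minterm (¬p1·p2·p3, p1·p2·p3) and OR-ing them characterizes exactly where h=0, so h is the negation of that disjunction.

h(p1, p2, p3) = NOT (((NOT p1 AND p2) AND p3) OR ((p1 AND p2) AND p3))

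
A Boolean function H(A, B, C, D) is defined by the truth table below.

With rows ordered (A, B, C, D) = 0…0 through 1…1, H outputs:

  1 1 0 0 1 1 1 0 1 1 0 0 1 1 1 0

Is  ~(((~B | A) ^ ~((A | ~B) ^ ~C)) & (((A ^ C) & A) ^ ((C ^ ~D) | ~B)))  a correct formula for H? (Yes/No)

Evaluate ~(((~B | A) ^ ~((A | ~B) ^ ~C)) & (((A ^ C) & A) ^ ((C ^ ~D) | ~B))) on each row and compare to H:
  A=0, B=0, C=0, D=0: formula gives 1, H = 1 ✓
  A=0, B=0, C=0, D=1: formula gives 1, H = 1 ✓
  A=0, B=0, C=1, D=0: formula gives 0, H = 0 ✓
  A=0, B=0, C=1, D=1: formula gives 0, H = 0 ✓
  …and likewise for the remaining 12 rows.
No disagreement on any input; they are logically equivalent.

Yes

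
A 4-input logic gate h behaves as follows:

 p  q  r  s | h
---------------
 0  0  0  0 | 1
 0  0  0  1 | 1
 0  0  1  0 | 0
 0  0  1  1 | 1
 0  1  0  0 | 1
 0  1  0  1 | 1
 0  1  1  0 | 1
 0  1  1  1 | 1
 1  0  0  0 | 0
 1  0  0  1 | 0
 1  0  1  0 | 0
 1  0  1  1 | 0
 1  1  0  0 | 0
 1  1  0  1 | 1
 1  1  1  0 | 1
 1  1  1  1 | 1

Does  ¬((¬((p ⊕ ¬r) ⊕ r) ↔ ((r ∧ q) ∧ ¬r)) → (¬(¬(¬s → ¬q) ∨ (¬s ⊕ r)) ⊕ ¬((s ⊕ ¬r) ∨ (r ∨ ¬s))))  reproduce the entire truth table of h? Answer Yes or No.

Evaluate ¬((¬((p ⊕ ¬r) ⊕ r) ↔ ((r ∧ q) ∧ ¬r)) → (¬(¬(¬s → ¬q) ∨ (¬s ⊕ r)) ⊕ ¬((s ⊕ ¬r) ∨ (r ∨ ¬s)))) on each row and compare to h:
  p=0, q=0, r=0, s=0: formula gives 1, h = 1 ✓
  p=0, q=0, r=0, s=1: formula gives 1, h = 1 ✓
  p=0, q=0, r=1, s=0: formula gives 0, h = 0 ✓
  p=0, q=0, r=1, s=1: formula gives 1, h = 1 ✓
  …
  p=1, q=1, r=0, s=1: formula gives 0, but h = 1 ✗
Since they disagree at (1,1,0,1), the expression is not a correct formula for h.

No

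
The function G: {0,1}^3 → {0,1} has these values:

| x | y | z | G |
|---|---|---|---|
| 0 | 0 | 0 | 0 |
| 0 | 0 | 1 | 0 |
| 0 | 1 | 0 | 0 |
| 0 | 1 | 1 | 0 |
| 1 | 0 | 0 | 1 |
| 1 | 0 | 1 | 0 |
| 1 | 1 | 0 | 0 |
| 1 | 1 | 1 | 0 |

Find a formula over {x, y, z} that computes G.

G(x, y, z) = (x · y') · z'

Only row (1,0,0) gives 1. That row's minterm x·¬y·¬z is G directly.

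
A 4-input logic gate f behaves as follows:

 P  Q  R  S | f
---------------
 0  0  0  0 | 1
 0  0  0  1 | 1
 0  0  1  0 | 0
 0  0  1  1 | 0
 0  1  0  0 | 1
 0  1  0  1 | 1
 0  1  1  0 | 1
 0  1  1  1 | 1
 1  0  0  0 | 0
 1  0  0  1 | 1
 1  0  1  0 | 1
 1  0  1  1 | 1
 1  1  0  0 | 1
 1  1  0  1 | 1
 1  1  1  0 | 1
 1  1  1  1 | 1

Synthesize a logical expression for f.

f(P, Q, R, S) = not (((((not P and not Q) and R) and not S) or (((not P and not Q) and R) and S)) or (((P and not Q) and not R) and not S))

There are just 3 zero rows: (0,0,1,0), (0,0,1,1), (1,0,0,0). Their minterms are ¬P·¬Q·R·¬S, ¬P·¬Q·R·S, P·¬Q·¬R·¬S; the OR of those covers precisely the 0-outputs, and negating it yields f.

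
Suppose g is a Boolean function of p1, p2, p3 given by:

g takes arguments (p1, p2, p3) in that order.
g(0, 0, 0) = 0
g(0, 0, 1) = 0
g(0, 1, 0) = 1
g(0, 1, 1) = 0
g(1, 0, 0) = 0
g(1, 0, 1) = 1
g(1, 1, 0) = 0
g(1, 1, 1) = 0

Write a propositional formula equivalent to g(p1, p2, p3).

g(p1, p2, p3) = ((p1' · p2) · p3') + ((p1 · p2') · p3)

The 1-rows are (0,1,0), (1,0,1). Each contributes one minterm — ¬p1·p2·¬p3; p1·¬p2·p3 — and their disjunction is a sum-of-products form of g.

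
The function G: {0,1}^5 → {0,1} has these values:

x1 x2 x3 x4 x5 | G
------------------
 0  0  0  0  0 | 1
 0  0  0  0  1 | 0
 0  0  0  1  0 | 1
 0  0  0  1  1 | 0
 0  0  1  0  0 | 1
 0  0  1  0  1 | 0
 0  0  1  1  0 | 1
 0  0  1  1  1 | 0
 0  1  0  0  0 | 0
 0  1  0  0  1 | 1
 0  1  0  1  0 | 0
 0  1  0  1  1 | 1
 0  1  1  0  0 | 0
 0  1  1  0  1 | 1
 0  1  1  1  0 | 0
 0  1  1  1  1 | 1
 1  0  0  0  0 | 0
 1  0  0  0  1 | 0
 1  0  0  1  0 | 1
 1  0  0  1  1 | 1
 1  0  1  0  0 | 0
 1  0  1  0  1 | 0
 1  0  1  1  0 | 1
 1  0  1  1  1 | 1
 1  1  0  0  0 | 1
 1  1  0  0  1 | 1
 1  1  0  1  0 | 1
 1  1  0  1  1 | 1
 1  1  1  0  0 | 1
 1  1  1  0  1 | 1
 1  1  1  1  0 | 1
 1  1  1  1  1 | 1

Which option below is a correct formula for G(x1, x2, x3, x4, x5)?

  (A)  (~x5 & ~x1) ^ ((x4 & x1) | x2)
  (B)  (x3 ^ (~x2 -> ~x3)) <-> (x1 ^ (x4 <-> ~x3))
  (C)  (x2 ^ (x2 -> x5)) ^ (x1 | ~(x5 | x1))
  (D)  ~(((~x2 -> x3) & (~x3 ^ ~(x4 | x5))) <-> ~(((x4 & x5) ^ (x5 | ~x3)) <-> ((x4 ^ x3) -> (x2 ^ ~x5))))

A

(B): at (0,0,0,0,0) it gives 0, but G = 1 — eliminated.
(C): at (0,0,0,0,0) it gives 0, but G = 1 — eliminated.
(D): at (0,0,0,0,0) it gives 0, but G = 1 — eliminated.
Only (A) survives; checking it on all 32 rows confirms it matches G.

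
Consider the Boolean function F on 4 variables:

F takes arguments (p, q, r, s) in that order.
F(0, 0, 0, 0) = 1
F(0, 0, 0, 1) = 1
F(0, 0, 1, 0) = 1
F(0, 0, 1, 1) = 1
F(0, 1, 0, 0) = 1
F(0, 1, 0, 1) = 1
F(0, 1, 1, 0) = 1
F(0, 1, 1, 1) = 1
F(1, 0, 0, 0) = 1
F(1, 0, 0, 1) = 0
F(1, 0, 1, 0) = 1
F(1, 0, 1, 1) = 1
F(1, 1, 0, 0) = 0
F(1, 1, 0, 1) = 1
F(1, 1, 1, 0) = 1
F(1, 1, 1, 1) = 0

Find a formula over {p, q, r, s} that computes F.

F is 0 on only 3 rows — (1,0,0,1), (1,1,0,0), (1,1,1,1). Writing each as a minterm (p·¬q·¬r·s, p·q·¬r·¬s, p·q·r·s) and OR-ing them characterizes exactly where F=0, so F is the negation of that disjunction.

F(p, q, r, s) = (((((p · q') · r') · s) + (((p · q) · r') · s')) + (((p · q) · r) · s))'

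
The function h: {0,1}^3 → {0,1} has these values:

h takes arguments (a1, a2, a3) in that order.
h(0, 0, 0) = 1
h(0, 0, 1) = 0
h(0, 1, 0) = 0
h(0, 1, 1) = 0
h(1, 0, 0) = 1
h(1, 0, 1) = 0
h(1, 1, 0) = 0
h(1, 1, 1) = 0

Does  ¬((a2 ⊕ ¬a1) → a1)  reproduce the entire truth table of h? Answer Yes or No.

Evaluate ¬((a2 ⊕ ¬a1) → a1) on each row and compare to h:
  a1=0, a2=0, a3=0: formula gives 1, h = 1 ✓
  a1=0, a2=0, a3=1: formula gives 1, but h = 0 ✗
A single disagreement suffices: at (0,0,1) they differ, so the formula does not compute h.

No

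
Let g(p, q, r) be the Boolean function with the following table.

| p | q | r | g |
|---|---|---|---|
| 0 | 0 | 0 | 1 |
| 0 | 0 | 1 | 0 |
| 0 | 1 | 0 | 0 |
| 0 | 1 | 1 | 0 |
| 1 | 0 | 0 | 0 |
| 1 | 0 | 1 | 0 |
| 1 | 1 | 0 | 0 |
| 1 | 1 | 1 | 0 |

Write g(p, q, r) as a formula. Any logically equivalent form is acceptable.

g(p, q, r) = ((p + q) + r)'

The output is 1 only when every input is 0 — NOR of all inputs.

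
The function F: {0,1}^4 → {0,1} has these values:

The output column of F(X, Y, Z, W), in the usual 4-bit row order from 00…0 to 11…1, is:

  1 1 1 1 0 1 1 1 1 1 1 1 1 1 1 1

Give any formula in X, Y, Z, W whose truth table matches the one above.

F(X, Y, Z, W) = NOT (((NOT X AND Y) AND NOT Z) AND NOT W)

Only row (0,1,0,0) gives 0. So F is 1 everywhere except there — the complement of the minterm ¬X·Y·¬Z·¬W.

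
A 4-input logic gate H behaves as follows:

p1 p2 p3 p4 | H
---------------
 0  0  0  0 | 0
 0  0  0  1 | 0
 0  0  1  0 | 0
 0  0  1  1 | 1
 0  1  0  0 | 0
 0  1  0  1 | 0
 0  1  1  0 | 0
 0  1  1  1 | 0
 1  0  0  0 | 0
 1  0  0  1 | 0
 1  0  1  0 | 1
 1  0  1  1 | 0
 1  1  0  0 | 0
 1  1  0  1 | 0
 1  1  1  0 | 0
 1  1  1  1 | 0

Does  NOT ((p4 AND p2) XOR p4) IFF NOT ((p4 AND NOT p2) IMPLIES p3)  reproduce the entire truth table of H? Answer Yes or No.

Test each input against both H and the formula:
  p1=0, p2=0, p3=0, p4=0: formula gives 0, H = 0 ✓
  p1=0, p2=0, p3=0, p4=1: formula gives 0, H = 0 ✓
  p1=0, p2=0, p3=1, p4=0: formula gives 0, H = 0 ✓
  p1=0, p2=0, p3=1, p4=1: formula gives 1, H = 1 ✓
  …
  p1=1, p2=0, p3=1, p4=0: formula gives 0, but H = 1 ✗
Since they disagree at (1,0,1,0), the expression is not a correct formula for H.

No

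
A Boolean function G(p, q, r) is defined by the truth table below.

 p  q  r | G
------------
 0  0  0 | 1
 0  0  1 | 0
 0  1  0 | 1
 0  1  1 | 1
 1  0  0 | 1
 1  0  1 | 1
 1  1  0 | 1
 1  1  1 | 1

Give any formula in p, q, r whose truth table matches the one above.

Only row (0,0,1) gives 0. So G is 1 everywhere except there — the complement of the minterm ¬p·¬q·r.

G(p, q, r) = ¬((¬p ∧ ¬q) ∧ r)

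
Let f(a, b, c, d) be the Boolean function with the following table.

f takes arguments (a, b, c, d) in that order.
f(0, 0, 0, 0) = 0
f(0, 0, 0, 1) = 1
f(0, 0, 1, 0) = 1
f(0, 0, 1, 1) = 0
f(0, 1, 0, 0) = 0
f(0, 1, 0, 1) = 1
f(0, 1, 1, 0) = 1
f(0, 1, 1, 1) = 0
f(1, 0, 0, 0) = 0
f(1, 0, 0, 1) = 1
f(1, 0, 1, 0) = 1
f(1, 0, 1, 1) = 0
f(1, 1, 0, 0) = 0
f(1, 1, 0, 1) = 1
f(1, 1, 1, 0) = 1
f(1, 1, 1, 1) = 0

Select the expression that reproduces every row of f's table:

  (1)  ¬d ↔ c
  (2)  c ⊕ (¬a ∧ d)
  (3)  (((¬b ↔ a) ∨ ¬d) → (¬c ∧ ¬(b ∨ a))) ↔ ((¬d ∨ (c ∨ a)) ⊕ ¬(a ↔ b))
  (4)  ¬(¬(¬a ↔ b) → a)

1

(2): at (1,0,0,1) it gives 0, but f = 1 — eliminated.
(3): at (0,0,0,0) it gives 1, but f = 0 — eliminated.
(4): at (0,0,0,0) it gives 1, but f = 0 — eliminated.
Only (1) survives; checking it on all 16 rows confirms it matches f.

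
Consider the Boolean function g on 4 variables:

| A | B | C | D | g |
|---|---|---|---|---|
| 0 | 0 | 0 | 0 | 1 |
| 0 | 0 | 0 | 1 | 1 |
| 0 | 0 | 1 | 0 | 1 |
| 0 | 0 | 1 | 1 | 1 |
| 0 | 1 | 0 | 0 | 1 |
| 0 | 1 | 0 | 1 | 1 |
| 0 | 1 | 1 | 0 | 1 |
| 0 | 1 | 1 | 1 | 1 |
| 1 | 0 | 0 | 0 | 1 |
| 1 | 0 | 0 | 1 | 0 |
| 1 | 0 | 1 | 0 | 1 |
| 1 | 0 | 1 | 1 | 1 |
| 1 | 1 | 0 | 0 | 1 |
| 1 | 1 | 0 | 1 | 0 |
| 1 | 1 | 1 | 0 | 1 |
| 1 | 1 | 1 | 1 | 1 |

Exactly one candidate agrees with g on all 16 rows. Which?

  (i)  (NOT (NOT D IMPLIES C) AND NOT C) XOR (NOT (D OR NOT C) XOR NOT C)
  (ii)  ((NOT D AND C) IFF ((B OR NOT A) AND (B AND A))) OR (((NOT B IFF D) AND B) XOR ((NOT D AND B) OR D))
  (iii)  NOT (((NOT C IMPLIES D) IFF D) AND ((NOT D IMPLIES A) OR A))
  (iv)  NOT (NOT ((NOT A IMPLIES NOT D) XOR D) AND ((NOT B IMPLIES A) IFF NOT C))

iv

(i): at (0,0,0,0) it gives 0, but g = 1 — eliminated.
(ii): at (0,0,1,0) it gives 0, but g = 1 — eliminated.
(iii): at (0,0,0,1) it gives 0, but g = 1 — eliminated.
Only (iv) survives; checking it on all 16 rows confirms it matches g.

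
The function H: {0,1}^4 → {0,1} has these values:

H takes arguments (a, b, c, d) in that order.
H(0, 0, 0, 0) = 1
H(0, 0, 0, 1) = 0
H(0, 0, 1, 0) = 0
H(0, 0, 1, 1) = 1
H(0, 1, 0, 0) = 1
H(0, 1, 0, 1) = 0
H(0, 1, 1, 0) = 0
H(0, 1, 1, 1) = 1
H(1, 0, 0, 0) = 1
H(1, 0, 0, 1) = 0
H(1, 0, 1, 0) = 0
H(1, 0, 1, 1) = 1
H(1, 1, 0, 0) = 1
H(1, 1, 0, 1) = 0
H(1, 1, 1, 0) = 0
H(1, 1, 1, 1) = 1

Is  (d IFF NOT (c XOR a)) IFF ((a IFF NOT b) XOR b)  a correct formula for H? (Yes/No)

Yes

Evaluate (d IFF NOT (c XOR a)) IFF ((a IFF NOT b) XOR b) on each row and compare to H:
  a=0, b=0, c=0, d=0: formula gives 1, H = 1 ✓
  a=0, b=0, c=0, d=1: formula gives 0, H = 0 ✓
  a=0, b=0, c=1, d=0: formula gives 0, H = 0 ✓
  a=0, b=0, c=1, d=1: formula gives 1, H = 1 ✓
  …and likewise for the remaining 12 rows.
Every row agrees, so the formula is equivalent.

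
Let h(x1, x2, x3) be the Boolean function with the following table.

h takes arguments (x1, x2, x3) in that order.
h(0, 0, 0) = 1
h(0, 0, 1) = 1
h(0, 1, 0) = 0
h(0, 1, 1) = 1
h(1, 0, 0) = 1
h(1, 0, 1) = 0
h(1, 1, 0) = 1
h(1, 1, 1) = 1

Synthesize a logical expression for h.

The 0-rows are (0,1,0), (1,0,1). Take each as a conjunction (¬x1·x2·¬x3, x1·¬x2·x3), form their disjunction, and complement — that gives a formula that is 1 everywhere h is.

h(x1, x2, x3) = NOT (((NOT x1 AND x2) AND NOT x3) OR ((x1 AND NOT x2) AND x3))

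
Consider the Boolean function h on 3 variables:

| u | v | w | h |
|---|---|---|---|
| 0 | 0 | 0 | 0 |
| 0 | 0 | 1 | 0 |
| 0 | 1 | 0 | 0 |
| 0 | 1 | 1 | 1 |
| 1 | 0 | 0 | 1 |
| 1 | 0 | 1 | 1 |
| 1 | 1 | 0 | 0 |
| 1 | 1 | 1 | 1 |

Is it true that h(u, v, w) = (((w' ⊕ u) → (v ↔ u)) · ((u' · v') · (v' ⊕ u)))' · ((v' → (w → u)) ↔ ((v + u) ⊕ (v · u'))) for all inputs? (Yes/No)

Check the formula against h row by row:
  u=0, v=0, w=0: formula gives 0, h = 0 ✓
  u=0, v=0, w=1: formula gives 0, h = 0 ✓
  u=0, v=1, w=0: formula gives 0, h = 0 ✓
  u=0, v=1, w=1: formula gives 0, but h = 1 ✗
Row (0,1,1) is a counterexample, so the formula is not equivalent to h.

No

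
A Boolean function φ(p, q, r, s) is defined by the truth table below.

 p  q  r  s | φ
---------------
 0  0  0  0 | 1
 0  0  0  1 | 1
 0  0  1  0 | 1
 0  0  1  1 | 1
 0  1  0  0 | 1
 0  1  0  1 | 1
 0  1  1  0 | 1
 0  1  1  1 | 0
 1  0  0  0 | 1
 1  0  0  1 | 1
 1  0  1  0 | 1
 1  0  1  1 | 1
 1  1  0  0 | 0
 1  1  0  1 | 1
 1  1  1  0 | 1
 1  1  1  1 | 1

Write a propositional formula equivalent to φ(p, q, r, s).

φ(p, q, r, s) = ((((p' · q) · r) · s) + (((p · q) · r') · s'))'

φ is 0 on only 2 rows — (0,1,1,1), (1,1,0,0). Writing each as a minterm (¬p·q·r·s, p·q·¬r·¬s) and OR-ing them characterizes exactly where φ=0, so φ is the negation of that disjunction.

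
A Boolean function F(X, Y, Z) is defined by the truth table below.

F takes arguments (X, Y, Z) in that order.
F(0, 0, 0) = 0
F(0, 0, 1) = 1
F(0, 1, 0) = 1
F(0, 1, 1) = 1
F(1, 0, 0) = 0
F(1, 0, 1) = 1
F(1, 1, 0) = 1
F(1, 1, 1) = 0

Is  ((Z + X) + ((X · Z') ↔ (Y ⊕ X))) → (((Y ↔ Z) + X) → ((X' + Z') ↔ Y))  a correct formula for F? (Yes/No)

Check the formula against F row by row:
  X=0, Y=0, Z=0: formula gives 0, F = 0 ✓
  X=0, Y=0, Z=1: formula gives 1, F = 1 ✓
  X=0, Y=1, Z=0: formula gives 1, F = 1 ✓
  X=0, Y=1, Z=1: formula gives 1, F = 1 ✓
  X=1, Y=0, Z=0: formula gives 0, F = 0 ✓
  … (the remaining 3 rows also agree.)
All 8 rows match — the expression computes F exactly.

Yes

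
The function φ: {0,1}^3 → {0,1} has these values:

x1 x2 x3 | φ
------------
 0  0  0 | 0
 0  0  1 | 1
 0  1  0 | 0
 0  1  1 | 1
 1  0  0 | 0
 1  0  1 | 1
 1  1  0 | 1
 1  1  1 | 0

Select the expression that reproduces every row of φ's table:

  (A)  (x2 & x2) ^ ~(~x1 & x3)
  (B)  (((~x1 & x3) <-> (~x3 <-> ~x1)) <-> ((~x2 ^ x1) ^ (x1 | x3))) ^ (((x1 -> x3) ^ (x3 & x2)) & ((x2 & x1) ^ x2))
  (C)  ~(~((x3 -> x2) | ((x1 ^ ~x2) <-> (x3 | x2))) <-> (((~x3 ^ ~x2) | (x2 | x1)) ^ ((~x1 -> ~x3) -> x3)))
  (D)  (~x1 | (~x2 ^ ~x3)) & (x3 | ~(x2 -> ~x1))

D

(A) disagrees with φ on (0,0,0) (formula → 1, table → 0); rule it out.
(B) disagrees with φ on (0,1,1) (formula → 0, table → 1); rule it out.
(C) disagrees with φ on (0,0,1) (formula → 0, table → 1); rule it out.
(D) is the remaining candidate, and it agrees with φ on all 8 inputs.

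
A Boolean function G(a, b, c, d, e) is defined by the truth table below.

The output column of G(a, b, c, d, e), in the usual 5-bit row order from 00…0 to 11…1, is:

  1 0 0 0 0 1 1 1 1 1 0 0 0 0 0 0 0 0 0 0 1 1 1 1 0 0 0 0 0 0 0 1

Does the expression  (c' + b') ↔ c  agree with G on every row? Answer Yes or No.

Evaluate (c' + b') ↔ c on each row and compare to G:
  a=0, b=0, c=0, d=0, e=0: formula gives 0, but G = 1 ✗
Row (0,0,0,0,0) is a counterexample, so the formula is not equivalent to G.

No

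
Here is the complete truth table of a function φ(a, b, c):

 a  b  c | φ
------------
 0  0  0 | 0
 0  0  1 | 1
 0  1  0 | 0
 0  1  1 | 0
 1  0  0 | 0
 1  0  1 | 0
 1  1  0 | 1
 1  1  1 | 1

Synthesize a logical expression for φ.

The 1-rows are (0,0,1), (1,1,0), (1,1,1). Each contributes one minterm — ¬a·¬b·c; a·b·¬c; a·b·c — and their disjunction is a sum-of-products form of φ.

φ(a, b, c) = (((a' · b') · c) + ((a · b) · c')) + ((a · b) · c)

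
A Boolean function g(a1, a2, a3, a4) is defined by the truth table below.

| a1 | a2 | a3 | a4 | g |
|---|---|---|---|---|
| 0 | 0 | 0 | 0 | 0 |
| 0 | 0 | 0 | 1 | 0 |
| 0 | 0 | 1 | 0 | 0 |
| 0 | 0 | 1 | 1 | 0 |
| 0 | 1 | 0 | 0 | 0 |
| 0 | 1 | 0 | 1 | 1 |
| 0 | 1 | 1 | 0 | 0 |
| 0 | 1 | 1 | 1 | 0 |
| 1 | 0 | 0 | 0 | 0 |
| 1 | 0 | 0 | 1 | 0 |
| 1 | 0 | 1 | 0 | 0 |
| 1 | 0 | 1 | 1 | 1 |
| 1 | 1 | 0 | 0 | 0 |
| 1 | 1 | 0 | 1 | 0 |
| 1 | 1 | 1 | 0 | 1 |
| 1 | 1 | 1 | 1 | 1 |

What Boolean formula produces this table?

Collect the rows where g=1 — (0,1,0,1), (1,0,1,1), (1,1,1,0), (1,1,1,1) — and write one minterm per row: ¬a1·a2·¬a3·a4, a1·¬a2·a3·a4, a1·a2·a3·¬a4, a1·a2·a3·a4. Their union (logical OR) reproduces the table exactly.

g(a1, a2, a3, a4) = (((((a1' · a2) · a3') · a4) + (((a1 · a2') · a3) · a4)) + (((a1 · a2) · a3) · a4')) + (((a1 · a2) · a3) · a4)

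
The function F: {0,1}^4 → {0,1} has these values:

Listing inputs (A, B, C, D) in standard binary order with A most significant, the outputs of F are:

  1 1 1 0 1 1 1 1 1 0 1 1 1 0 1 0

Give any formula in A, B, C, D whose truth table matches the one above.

F(A, B, C, D) = not ((((((not A and not B) and C) and D) or (((A and not B) and not C) and D)) or (((A and B) and not C) and D)) or (((A and B) and C) and D))

The 0-rows are (0,0,1,1), (1,0,0,1), (1,1,0,1), (1,1,1,1). Take each as a conjunction (¬A·¬B·C·D, A·¬B·¬C·D, A·B·¬C·D, A·B·C·D), form their disjunction, and complement — that gives a formula that is 1 everywhere F is.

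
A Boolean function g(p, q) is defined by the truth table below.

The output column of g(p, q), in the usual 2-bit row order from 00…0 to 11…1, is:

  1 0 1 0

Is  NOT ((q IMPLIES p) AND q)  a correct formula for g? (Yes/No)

No

Test each input against both g and the formula:
  p=0, q=0: formula gives 1, g = 1 ✓
  p=0, q=1: formula gives 1, but g = 0 ✗
Since they disagree at (0,1), the expression is not a correct formula for g.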